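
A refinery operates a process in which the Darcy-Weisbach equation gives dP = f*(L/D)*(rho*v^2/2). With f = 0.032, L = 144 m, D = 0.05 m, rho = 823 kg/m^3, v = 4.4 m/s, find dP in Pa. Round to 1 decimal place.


dP = f * (L/D) * (rho*v^2/2)
dP = 0.032 * (144/0.05) * (823*4.4^2/2)
L/D = 2880.0
rho*v^2/2 = 823*19.36/2 = 7966.64
dP = 0.032 * 2880.0 * 7966.64
dP = 734205.5 Pa


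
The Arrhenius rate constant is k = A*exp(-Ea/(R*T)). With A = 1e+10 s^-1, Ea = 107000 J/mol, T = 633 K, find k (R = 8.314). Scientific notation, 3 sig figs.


k = A * exp(-Ea/(R*T))
k = 1e+10 * exp(-107000 / (8.314 * 633))
k = 1e+10 * exp(-20.331529)
k = 1.48e+01


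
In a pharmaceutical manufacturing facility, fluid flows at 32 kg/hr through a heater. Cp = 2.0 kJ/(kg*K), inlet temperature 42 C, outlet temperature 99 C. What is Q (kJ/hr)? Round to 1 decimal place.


Q = m_dot * Cp * (T2 - T1)
Q = 32 * 2.0 * (99 - 42)
Q = 32 * 2.0 * 57
Q = 3648.0 kJ/hr


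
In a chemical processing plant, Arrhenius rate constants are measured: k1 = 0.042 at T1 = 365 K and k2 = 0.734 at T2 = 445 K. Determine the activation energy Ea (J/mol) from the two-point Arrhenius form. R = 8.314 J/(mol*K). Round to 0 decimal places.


Ea = R * ln(k2/k1) / (1/T1 - 1/T2)
ln(k2/k1) = ln(0.734/0.042) = 2.8608394
1/T1 - 1/T2 = 1/365 - 1/445 = 0.000492535016
Ea = 8.314 * 2.8608394 / 0.000492535016
Ea = 48291 J/mol


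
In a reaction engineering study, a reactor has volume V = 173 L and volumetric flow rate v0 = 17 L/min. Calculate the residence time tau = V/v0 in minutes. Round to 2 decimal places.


tau = V / v0
tau = 173 / 17
tau = 10.18 min


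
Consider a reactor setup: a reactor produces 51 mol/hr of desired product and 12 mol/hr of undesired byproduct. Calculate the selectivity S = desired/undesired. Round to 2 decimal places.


S = desired product rate / undesired product rate
S = 51 / 12
S = 4.25


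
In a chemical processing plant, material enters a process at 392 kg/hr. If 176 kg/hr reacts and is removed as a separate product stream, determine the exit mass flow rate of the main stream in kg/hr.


Steady-state mass balance on the main outlet: F_out = F_in - F_removed
F_out = 392 - 176
F_out = 216 kg/hr


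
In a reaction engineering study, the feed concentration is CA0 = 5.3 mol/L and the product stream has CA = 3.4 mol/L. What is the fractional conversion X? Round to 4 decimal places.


X = (CA0 - CA) / CA0
X = (5.3 - 3.4) / 5.3
X = 1.9 / 5.3
X = 0.3585


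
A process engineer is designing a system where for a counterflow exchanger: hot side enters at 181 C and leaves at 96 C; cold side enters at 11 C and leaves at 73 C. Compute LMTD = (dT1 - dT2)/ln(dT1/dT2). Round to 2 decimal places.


dT1 = Th_in - Tc_out = 181 - 73 = 108
dT2 = Th_out - Tc_in = 96 - 11 = 85
LMTD = (dT1 - dT2) / ln(dT1/dT2)
LMTD = (108 - 85) / ln(108/85)
LMTD = 96.04 K


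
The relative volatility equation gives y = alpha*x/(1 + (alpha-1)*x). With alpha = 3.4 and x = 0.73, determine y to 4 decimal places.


y = alpha*x / (1 + (alpha-1)*x)
y = 3.4*0.73 / (1 + (3.4-1)*0.73)
y = 2.482 / (1 + 1.752)
y = 2.482 / 2.752
y = 0.9019


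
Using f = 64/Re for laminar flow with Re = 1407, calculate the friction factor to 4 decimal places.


f = 64 / Re
f = 64 / 1407
f = 0.0455


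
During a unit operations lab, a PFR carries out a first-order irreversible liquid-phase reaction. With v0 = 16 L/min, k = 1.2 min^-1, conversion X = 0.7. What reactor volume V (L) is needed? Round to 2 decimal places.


V = (v0/k) * ln(1/(1-X))
V = (16/1.2) * ln(1/(1-0.7))
V = 13.333333 * ln(3.333333)
V = 13.333333 * 1.203973
V = 16.05 L


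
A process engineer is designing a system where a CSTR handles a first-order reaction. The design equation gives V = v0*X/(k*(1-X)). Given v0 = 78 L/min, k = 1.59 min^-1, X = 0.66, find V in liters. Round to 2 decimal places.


V = v0 * X / (k * (1 - X))
V = 78 * 0.66 / (1.59 * (1 - 0.66))
V = 51.48 / (1.59 * 0.34)
V = 51.48 / 0.5406
V = 95.23 L


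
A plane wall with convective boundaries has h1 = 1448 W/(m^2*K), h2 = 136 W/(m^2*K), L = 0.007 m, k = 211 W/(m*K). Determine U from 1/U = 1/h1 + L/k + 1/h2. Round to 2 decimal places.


1/U = 1/h1 + L/k + 1/h2
1/U = 1/1448 + 0.007/211 + 1/136
1/U = 0.0006906077 + 3.31754e-05 + 0.0073529412
1/U = 0.0080767243
U = 123.81 W/(m^2*K)


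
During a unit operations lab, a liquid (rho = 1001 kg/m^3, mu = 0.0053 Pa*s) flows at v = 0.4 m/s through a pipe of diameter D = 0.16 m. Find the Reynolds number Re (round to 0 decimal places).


Re = rho * v * D / mu
Re = 1001 * 0.4 * 0.16 / 0.0053
Re = 64.064 / 0.0053
Re = 12088


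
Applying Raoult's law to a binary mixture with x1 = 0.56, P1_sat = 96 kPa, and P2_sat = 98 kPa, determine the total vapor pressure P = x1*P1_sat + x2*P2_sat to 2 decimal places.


P = x1*P1_sat + x2*P2_sat
x2 = 1 - x1 = 1 - 0.56 = 0.44
P = 0.56*96 + 0.44*98
P = 53.76 + 43.12
P = 96.88 kPa


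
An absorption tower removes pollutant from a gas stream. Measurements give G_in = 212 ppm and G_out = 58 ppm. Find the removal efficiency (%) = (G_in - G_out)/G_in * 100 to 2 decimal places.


Efficiency = (G_in - G_out) / G_in * 100%
Efficiency = (212 - 58) / 212 * 100
Efficiency = 154 / 212 * 100
Efficiency = 72.64%


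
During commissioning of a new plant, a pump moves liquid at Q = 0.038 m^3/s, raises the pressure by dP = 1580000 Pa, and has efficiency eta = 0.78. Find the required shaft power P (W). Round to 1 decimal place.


P = Q * dP / eta
P = 0.038 * 1580000 / 0.78
P = 60040.0 / 0.78
P = 76974.4 W


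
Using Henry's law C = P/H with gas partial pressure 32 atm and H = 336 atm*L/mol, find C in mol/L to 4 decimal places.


C = P / H
C = 32 / 336
C = 0.0952 mol/L


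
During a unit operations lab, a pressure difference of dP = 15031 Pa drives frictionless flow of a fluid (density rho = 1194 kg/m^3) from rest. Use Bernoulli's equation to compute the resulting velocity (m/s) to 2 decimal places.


v = sqrt(2*dP/rho)
v = sqrt(2*15031/1194)
v = sqrt(25.177554)
v = 5.02 m/s


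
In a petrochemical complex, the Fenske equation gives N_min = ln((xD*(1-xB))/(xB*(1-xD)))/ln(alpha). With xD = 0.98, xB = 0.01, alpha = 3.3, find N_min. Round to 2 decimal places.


N_min = ln((xD*(1-xB))/(xB*(1-xD))) / ln(alpha)
Numerator inside ln: 0.9702 / 0.0002 = 4851.0
ln(4851.0) = 8.48694
ln(alpha) = ln(3.3) = 1.193922
N_min = 8.48694 / 1.193922 = 7.11


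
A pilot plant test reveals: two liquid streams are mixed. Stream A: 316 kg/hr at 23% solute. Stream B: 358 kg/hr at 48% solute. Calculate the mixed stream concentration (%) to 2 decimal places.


Mass balance on solute: F1*x1 + F2*x2 = F3*x3
F3 = F1 + F2 = 316 + 358 = 674 kg/hr
x3 = (F1*x1 + F2*x2)/F3
x3 = (316*0.23 + 358*0.48) / 674
x3 = 36.28%


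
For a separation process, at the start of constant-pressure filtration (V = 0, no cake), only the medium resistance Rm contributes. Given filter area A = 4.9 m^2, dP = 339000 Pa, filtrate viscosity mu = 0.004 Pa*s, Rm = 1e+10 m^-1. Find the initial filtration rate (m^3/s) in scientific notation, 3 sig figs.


rate = A * dP / (mu * Rm)
rate = 4.9 * 339000 / (0.004 * 1e+10)
rate = 1661100.0 / 4.000e+07
rate = 4.15e-02 m^3/s


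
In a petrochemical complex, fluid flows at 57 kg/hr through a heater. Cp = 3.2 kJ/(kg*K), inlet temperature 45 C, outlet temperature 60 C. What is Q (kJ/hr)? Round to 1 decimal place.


Q = m_dot * Cp * (T2 - T1)
Q = 57 * 3.2 * (60 - 45)
Q = 57 * 3.2 * 15
Q = 2736.0 kJ/hr


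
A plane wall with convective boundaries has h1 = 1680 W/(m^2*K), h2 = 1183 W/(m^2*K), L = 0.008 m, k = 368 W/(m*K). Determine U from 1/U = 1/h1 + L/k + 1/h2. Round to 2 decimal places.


1/U = 1/h1 + L/k + 1/h2
1/U = 1/1680 + 0.008/368 + 1/1183
1/U = 0.0005952381 + 2.17391e-05 + 0.0008453085
1/U = 0.0014622857
U = 683.86 W/(m^2*K)


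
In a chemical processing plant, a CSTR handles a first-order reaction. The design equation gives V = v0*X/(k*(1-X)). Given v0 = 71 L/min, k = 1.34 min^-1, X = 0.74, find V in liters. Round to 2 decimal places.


V = v0 * X / (k * (1 - X))
V = 71 * 0.74 / (1.34 * (1 - 0.74))
V = 52.54 / (1.34 * 0.26)
V = 52.54 / 0.3484
V = 150.80 L


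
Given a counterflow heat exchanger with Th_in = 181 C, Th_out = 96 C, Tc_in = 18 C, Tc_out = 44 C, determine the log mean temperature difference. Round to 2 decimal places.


dT1 = Th_in - Tc_out = 181 - 44 = 137
dT2 = Th_out - Tc_in = 96 - 18 = 78
LMTD = (dT1 - dT2) / ln(dT1/dT2)
LMTD = (137 - 78) / ln(137/78)
LMTD = 104.75 K


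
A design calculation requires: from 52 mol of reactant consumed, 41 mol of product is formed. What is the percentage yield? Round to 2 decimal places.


Yield = (moles product / moles consumed) * 100%
Yield = (41 / 52) * 100
Yield = 0.7885 * 100
Yield = 78.85%


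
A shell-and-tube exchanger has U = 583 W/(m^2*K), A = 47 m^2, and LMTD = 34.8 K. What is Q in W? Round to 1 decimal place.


Q = U * A * LMTD
Q = 583 * 47 * 34.8
Q = 953554.8 W


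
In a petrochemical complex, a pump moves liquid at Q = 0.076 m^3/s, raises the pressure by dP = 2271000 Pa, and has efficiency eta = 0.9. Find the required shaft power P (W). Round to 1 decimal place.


P = Q * dP / eta
P = 0.076 * 2271000 / 0.9
P = 172596.0 / 0.9
P = 191773.3 W


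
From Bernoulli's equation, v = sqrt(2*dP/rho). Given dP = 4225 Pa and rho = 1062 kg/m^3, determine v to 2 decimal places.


v = sqrt(2*dP/rho)
v = sqrt(2*4225/1062)
v = sqrt(7.956685)
v = 2.82 m/s


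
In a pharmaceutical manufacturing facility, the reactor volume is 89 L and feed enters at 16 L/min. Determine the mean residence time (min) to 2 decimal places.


tau = V / v0
tau = 89 / 16
tau = 5.56 min


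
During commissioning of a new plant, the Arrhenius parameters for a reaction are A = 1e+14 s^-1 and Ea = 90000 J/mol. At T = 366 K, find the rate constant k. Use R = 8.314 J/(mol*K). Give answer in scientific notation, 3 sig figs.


k = A * exp(-Ea/(R*T))
k = 1e+14 * exp(-90000 / (8.314 * 366))
k = 1e+14 * exp(-29.576815)
k = 1.43e+01


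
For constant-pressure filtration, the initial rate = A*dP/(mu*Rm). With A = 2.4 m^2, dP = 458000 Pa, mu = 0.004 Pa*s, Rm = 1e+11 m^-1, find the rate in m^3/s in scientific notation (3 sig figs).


rate = A * dP / (mu * Rm)
rate = 2.4 * 458000 / (0.004 * 1e+11)
rate = 1099200.0 / 4.000e+08
rate = 2.75e-03 m^3/s


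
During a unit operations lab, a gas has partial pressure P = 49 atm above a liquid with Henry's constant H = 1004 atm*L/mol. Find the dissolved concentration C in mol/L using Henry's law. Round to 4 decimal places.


C = P / H
C = 49 / 1004
C = 0.0488 mol/L


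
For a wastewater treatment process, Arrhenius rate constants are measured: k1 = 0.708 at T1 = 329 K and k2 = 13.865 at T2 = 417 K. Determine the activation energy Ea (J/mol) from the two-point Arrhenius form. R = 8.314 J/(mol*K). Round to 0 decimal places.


Ea = R * ln(k2/k1) / (1/T1 - 1/T2)
ln(k2/k1) = ln(13.865/0.708) = 2.9746789
1/T1 - 1/T2 = 1/329 - 1/417 = 0.000641432143
Ea = 8.314 * 2.9746789 / 0.000641432143
Ea = 38557 J/mol


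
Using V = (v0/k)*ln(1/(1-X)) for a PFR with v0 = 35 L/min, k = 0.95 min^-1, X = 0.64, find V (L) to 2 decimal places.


V = (v0/k) * ln(1/(1-X))
V = (35/0.95) * ln(1/(1-0.64))
V = 36.842105 * ln(2.777778)
V = 36.842105 * 1.021651
V = 37.64 L


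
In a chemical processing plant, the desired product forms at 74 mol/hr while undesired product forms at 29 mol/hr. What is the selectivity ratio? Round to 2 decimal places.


S = desired product rate / undesired product rate
S = 74 / 29
S = 2.55


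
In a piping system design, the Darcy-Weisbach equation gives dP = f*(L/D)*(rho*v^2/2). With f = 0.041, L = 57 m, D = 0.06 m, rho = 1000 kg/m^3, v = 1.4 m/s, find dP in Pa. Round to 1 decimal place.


dP = f * (L/D) * (rho*v^2/2)
dP = 0.041 * (57/0.06) * (1000*1.4^2/2)
L/D = 950.0
rho*v^2/2 = 1000*1.96/2 = 980.0
dP = 0.041 * 950.0 * 980.0
dP = 38171.0 Pa


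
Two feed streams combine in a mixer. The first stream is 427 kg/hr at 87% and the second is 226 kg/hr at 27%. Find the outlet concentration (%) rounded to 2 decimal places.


Mass balance on solute: F1*x1 + F2*x2 = F3*x3
F3 = F1 + F2 = 427 + 226 = 653 kg/hr
x3 = (F1*x1 + F2*x2)/F3
x3 = (427*0.87 + 226*0.27) / 653
x3 = 66.23%


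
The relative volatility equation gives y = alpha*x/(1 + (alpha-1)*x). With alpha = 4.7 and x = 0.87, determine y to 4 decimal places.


y = alpha*x / (1 + (alpha-1)*x)
y = 4.7*0.87 / (1 + (4.7-1)*0.87)
y = 4.089 / (1 + 3.219)
y = 4.089 / 4.219
y = 0.9692


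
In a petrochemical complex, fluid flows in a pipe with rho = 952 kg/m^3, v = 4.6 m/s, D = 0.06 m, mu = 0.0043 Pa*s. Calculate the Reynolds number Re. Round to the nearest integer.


Re = rho * v * D / mu
Re = 952 * 4.6 * 0.06 / 0.0043
Re = 262.752 / 0.0043
Re = 61105


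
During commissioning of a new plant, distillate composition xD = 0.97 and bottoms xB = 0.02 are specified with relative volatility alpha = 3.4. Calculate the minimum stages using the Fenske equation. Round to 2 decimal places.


N_min = ln((xD*(1-xB))/(xB*(1-xD))) / ln(alpha)
Numerator inside ln: 0.9506 / 0.0006 = 1584.333333
ln(1584.333333) = 7.367919
ln(alpha) = ln(3.4) = 1.223775
N_min = 7.367919 / 1.223775 = 6.02


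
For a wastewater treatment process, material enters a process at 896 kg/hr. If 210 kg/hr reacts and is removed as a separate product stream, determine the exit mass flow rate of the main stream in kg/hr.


Steady-state mass balance on the main outlet: F_out = F_in - F_removed
F_out = 896 - 210
F_out = 686 kg/hr


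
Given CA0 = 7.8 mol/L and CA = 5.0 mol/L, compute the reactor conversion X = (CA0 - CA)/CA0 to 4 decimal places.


X = (CA0 - CA) / CA0
X = (7.8 - 5.0) / 7.8
X = 2.8 / 7.8
X = 0.3590


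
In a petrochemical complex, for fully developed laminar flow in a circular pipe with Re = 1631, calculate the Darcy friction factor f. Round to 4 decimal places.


f = 64 / Re
f = 64 / 1631
f = 0.0392


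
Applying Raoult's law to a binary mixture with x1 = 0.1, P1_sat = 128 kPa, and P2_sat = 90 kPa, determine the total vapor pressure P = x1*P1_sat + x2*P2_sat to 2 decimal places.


P = x1*P1_sat + x2*P2_sat
x2 = 1 - x1 = 1 - 0.1 = 0.9
P = 0.1*128 + 0.9*90
P = 12.8 + 81.0
P = 93.80 kPa


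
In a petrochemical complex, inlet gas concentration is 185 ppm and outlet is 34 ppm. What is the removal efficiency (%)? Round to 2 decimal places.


Efficiency = (G_in - G_out) / G_in * 100%
Efficiency = (185 - 34) / 185 * 100
Efficiency = 151 / 185 * 100
Efficiency = 81.62%


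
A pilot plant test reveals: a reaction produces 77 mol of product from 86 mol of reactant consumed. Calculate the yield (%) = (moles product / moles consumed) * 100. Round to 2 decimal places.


Yield = (moles product / moles consumed) * 100%
Yield = (77 / 86) * 100
Yield = 0.8953 * 100
Yield = 89.53%


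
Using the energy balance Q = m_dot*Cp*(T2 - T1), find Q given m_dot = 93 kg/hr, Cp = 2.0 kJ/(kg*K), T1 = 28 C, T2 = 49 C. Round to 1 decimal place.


Q = m_dot * Cp * (T2 - T1)
Q = 93 * 2.0 * (49 - 28)
Q = 93 * 2.0 * 21
Q = 3906.0 kJ/hr


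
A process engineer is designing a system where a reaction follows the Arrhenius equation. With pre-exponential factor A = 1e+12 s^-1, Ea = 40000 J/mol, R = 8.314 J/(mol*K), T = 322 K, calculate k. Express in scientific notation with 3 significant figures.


k = A * exp(-Ea/(R*T))
k = 1e+12 * exp(-40000 / (8.314 * 322))
k = 1e+12 * exp(-14.941497)
k = 3.24e+05


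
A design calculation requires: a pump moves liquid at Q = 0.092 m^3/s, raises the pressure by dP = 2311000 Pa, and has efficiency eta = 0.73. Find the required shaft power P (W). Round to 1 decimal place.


P = Q * dP / eta
P = 0.092 * 2311000 / 0.73
P = 212612.0 / 0.73
P = 291249.3 W


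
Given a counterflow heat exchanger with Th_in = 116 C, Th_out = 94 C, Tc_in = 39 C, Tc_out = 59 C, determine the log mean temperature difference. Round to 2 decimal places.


dT1 = Th_in - Tc_out = 116 - 59 = 57
dT2 = Th_out - Tc_in = 94 - 39 = 55
LMTD = (dT1 - dT2) / ln(dT1/dT2)
LMTD = (57 - 55) / ln(57/55)
LMTD = 55.99 K


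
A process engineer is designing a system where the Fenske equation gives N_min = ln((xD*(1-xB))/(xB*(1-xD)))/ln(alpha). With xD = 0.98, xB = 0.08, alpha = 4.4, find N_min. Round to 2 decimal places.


N_min = ln((xD*(1-xB))/(xB*(1-xD))) / ln(alpha)
Numerator inside ln: 0.9016 / 0.0016 = 563.5
ln(563.5) = 6.334167
ln(alpha) = ln(4.4) = 1.481605
N_min = 6.334167 / 1.481605 = 4.28


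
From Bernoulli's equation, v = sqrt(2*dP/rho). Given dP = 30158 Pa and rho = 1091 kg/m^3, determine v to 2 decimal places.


v = sqrt(2*dP/rho)
v = sqrt(2*30158/1091)
v = sqrt(55.28506)
v = 7.44 m/s


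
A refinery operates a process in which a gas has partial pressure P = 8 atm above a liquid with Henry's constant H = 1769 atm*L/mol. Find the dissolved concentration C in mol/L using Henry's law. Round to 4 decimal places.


C = P / H
C = 8 / 1769
C = 0.0045 mol/L


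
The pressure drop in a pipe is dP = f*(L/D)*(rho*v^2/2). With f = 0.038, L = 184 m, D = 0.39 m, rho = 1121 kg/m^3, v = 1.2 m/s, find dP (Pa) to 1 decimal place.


dP = f * (L/D) * (rho*v^2/2)
dP = 0.038 * (184/0.39) * (1121*1.2^2/2)
L/D = 471.79487179
rho*v^2/2 = 1121*1.44/2 = 807.12
dP = 0.038 * 471.79487179 * 807.12
dP = 14470.2 Pa


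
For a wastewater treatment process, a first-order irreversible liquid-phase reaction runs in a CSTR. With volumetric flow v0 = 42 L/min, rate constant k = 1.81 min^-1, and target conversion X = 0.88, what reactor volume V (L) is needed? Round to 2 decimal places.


V = v0 * X / (k * (1 - X))
V = 42 * 0.88 / (1.81 * (1 - 0.88))
V = 36.96 / (1.81 * 0.12)
V = 36.96 / 0.2172
V = 170.17 L


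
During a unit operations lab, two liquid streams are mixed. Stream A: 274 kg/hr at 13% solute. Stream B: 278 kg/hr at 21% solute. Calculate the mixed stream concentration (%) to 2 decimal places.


Mass balance on solute: F1*x1 + F2*x2 = F3*x3
F3 = F1 + F2 = 274 + 278 = 552 kg/hr
x3 = (F1*x1 + F2*x2)/F3
x3 = (274*0.13 + 278*0.21) / 552
x3 = 17.03%


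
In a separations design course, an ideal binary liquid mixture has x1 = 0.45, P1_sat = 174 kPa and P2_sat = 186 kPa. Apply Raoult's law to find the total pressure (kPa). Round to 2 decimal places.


P = x1*P1_sat + x2*P2_sat
x2 = 1 - x1 = 1 - 0.45 = 0.55
P = 0.45*174 + 0.55*186
P = 78.3 + 102.3
P = 180.60 kPa


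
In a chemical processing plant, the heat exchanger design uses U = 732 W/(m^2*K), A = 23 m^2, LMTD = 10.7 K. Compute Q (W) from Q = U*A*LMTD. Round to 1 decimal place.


Q = U * A * LMTD
Q = 732 * 23 * 10.7
Q = 180145.2 W


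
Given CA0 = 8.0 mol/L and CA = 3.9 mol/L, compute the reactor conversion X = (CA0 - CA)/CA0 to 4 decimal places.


X = (CA0 - CA) / CA0
X = (8.0 - 3.9) / 8.0
X = 4.1 / 8.0
X = 0.5125


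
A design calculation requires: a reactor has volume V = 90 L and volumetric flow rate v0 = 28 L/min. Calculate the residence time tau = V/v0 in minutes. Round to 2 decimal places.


tau = V / v0
tau = 90 / 28
tau = 3.21 min


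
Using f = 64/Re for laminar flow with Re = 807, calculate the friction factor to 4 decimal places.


f = 64 / Re
f = 64 / 807
f = 0.0793


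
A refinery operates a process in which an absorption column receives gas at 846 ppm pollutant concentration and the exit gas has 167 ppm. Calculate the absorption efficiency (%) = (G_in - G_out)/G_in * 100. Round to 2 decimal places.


Efficiency = (G_in - G_out) / G_in * 100%
Efficiency = (846 - 167) / 846 * 100
Efficiency = 679 / 846 * 100
Efficiency = 80.26%


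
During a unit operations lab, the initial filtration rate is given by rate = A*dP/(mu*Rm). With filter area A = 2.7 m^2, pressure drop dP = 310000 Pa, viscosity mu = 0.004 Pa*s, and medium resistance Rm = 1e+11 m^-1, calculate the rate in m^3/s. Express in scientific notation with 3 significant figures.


rate = A * dP / (mu * Rm)
rate = 2.7 * 310000 / (0.004 * 1e+11)
rate = 837000.0 / 4.000e+08
rate = 2.09e-03 m^3/s


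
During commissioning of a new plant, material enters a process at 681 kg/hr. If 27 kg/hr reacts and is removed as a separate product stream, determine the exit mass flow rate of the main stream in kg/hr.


Steady-state mass balance on the main outlet: F_out = F_in - F_removed
F_out = 681 - 27
F_out = 654 kg/hr


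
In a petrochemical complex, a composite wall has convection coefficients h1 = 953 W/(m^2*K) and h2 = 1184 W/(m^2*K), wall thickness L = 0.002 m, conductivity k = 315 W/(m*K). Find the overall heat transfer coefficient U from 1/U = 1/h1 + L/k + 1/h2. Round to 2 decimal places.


1/U = 1/h1 + L/k + 1/h2
1/U = 1/953 + 0.002/315 + 1/1184
1/U = 0.0010493179 + 6.3492e-06 + 0.0008445946
1/U = 0.0019002617
U = 526.24 W/(m^2*K)


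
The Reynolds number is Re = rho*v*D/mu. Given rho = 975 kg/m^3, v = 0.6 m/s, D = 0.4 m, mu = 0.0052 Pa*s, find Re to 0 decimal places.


Re = rho * v * D / mu
Re = 975 * 0.6 * 0.4 / 0.0052
Re = 234.0 / 0.0052
Re = 45000


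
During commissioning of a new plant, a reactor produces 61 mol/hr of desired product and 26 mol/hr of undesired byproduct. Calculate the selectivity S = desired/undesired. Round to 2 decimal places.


S = desired product rate / undesired product rate
S = 61 / 26
S = 2.35


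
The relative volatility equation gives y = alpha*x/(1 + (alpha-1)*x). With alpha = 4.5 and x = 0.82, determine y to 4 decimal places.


y = alpha*x / (1 + (alpha-1)*x)
y = 4.5*0.82 / (1 + (4.5-1)*0.82)
y = 3.69 / (1 + 2.87)
y = 3.69 / 3.87
y = 0.9535


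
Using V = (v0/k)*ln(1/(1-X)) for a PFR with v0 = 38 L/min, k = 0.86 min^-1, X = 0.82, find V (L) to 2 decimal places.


V = (v0/k) * ln(1/(1-X))
V = (38/0.86) * ln(1/(1-0.82))
V = 44.186047 * ln(5.555556)
V = 44.186047 * 1.714799
V = 75.77 L


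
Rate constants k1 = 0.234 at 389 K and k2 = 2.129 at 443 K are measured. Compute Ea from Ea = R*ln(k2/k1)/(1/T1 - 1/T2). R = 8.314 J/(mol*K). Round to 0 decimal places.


Ea = R * ln(k2/k1) / (1/T1 - 1/T2)
ln(k2/k1) = ln(2.129/0.234) = 2.2080865
1/T1 - 1/T2 = 1/389 - 1/443 = 0.000313357744
Ea = 8.314 * 2.2080865 / 0.000313357744
Ea = 58585 J/mol


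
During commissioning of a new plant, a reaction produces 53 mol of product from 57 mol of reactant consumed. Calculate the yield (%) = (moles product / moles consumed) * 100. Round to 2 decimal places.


Yield = (moles product / moles consumed) * 100%
Yield = (53 / 57) * 100
Yield = 0.9298 * 100
Yield = 92.98%


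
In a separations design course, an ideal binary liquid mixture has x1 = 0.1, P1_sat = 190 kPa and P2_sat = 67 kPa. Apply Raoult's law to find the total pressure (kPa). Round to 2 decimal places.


P = x1*P1_sat + x2*P2_sat
x2 = 1 - x1 = 1 - 0.1 = 0.9
P = 0.1*190 + 0.9*67
P = 19.0 + 60.3
P = 79.30 kPa


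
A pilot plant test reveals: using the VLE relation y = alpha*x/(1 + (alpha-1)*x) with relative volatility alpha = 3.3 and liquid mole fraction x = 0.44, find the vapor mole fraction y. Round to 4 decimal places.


y = alpha*x / (1 + (alpha-1)*x)
y = 3.3*0.44 / (1 + (3.3-1)*0.44)
y = 1.452 / (1 + 1.012)
y = 1.452 / 2.012
y = 0.7217


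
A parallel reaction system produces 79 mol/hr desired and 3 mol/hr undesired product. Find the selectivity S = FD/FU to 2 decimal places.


S = desired product rate / undesired product rate
S = 79 / 3
S = 26.33


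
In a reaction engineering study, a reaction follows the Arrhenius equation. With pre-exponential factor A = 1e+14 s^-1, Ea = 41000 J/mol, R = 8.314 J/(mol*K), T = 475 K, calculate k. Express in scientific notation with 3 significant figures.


k = A * exp(-Ea/(R*T))
k = 1e+14 * exp(-41000 / (8.314 * 475))
k = 1e+14 * exp(-10.381981)
k = 3.10e+09


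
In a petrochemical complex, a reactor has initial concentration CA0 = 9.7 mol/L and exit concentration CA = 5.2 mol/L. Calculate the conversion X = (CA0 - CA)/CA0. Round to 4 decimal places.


X = (CA0 - CA) / CA0
X = (9.7 - 5.2) / 9.7
X = 4.5 / 9.7
X = 0.4639


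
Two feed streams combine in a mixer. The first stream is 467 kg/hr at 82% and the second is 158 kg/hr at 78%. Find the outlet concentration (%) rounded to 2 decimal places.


Mass balance on solute: F1*x1 + F2*x2 = F3*x3
F3 = F1 + F2 = 467 + 158 = 625 kg/hr
x3 = (F1*x1 + F2*x2)/F3
x3 = (467*0.82 + 158*0.78) / 625
x3 = 80.99%


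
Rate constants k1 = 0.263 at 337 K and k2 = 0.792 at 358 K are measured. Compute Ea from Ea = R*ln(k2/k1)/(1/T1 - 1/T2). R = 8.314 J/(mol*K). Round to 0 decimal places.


Ea = R * ln(k2/k1) / (1/T1 - 1/T2)
ln(k2/k1) = ln(0.792/0.263) = 1.1024074
1/T1 - 1/T2 = 1/337 - 1/358 = 0.000174062961
Ea = 8.314 * 1.1024074 / 0.000174062961
Ea = 52656 J/mol


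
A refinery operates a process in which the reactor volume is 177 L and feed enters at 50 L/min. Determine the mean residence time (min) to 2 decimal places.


tau = V / v0
tau = 177 / 50
tau = 3.54 min


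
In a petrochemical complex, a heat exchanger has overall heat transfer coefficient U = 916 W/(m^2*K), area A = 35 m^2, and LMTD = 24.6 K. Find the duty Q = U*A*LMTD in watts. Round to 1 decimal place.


Q = U * A * LMTD
Q = 916 * 35 * 24.6
Q = 788676.0 W


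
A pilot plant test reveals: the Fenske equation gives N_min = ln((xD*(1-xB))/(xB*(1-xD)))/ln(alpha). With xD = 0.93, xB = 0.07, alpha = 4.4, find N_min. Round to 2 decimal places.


N_min = ln((xD*(1-xB))/(xB*(1-xD))) / ln(alpha)
Numerator inside ln: 0.8649 / 0.0049 = 176.510204
ln(176.510204) = 5.173379
ln(alpha) = ln(4.4) = 1.481605
N_min = 5.173379 / 1.481605 = 3.49


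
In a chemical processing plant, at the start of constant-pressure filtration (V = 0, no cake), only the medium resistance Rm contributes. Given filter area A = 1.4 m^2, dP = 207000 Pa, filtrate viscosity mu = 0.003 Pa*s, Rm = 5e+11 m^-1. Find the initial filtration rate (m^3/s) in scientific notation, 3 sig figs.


rate = A * dP / (mu * Rm)
rate = 1.4 * 207000 / (0.003 * 5e+11)
rate = 289800.0 / 1.500e+09
rate = 1.93e-04 m^3/s


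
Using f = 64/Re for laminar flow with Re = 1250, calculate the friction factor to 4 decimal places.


f = 64 / Re
f = 64 / 1250
f = 0.0512


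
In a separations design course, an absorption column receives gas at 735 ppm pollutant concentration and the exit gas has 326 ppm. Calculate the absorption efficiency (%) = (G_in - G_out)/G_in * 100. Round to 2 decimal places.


Efficiency = (G_in - G_out) / G_in * 100%
Efficiency = (735 - 326) / 735 * 100
Efficiency = 409 / 735 * 100
Efficiency = 55.65%


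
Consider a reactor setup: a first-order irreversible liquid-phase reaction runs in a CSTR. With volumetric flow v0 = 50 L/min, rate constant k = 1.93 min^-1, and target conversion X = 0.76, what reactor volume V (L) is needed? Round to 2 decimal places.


V = v0 * X / (k * (1 - X))
V = 50 * 0.76 / (1.93 * (1 - 0.76))
V = 38.0 / (1.93 * 0.24)
V = 38.0 / 0.4632
V = 82.04 L


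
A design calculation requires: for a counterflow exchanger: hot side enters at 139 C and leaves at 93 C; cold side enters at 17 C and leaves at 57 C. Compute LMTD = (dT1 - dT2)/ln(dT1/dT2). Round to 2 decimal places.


dT1 = Th_in - Tc_out = 139 - 57 = 82
dT2 = Th_out - Tc_in = 93 - 17 = 76
LMTD = (dT1 - dT2) / ln(dT1/dT2)
LMTD = (82 - 76) / ln(82/76)
LMTD = 78.96 K


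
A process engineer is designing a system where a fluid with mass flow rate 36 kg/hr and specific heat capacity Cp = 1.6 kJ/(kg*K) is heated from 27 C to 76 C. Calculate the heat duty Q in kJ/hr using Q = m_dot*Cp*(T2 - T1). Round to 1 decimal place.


Q = m_dot * Cp * (T2 - T1)
Q = 36 * 1.6 * (76 - 27)
Q = 36 * 1.6 * 49
Q = 2822.4 kJ/hr


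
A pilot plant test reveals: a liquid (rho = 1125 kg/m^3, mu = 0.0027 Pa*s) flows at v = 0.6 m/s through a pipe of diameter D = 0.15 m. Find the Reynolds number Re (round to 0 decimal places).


Re = rho * v * D / mu
Re = 1125 * 0.6 * 0.15 / 0.0027
Re = 101.25 / 0.0027
Re = 37500


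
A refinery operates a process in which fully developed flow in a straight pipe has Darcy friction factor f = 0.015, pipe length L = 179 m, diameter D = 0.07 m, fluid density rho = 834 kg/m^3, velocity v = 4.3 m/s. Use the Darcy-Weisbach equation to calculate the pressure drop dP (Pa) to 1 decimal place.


dP = f * (L/D) * (rho*v^2/2)
dP = 0.015 * (179/0.07) * (834*4.3^2/2)
L/D = 2557.14285714
rho*v^2/2 = 834*18.49/2 = 7710.33
dP = 0.015 * 2557.14285714 * 7710.33
dP = 295746.2 Pa


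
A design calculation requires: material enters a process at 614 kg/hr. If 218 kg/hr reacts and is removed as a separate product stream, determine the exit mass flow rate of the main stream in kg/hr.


Steady-state mass balance on the main outlet: F_out = F_in - F_removed
F_out = 614 - 218
F_out = 396 kg/hr


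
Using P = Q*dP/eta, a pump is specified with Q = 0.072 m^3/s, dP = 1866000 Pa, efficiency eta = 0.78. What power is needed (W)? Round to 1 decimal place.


P = Q * dP / eta
P = 0.072 * 1866000 / 0.78
P = 134352.0 / 0.78
P = 172246.2 W


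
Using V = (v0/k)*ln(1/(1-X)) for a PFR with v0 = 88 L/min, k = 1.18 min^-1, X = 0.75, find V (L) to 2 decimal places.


V = (v0/k) * ln(1/(1-X))
V = (88/1.18) * ln(1/(1-0.75))
V = 74.576271 * ln(4.0)
V = 74.576271 * 1.386294
V = 103.38 L


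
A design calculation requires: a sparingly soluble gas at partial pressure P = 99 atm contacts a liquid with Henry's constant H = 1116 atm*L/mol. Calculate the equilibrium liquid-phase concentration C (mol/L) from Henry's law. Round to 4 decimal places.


C = P / H
C = 99 / 1116
C = 0.0887 mol/L


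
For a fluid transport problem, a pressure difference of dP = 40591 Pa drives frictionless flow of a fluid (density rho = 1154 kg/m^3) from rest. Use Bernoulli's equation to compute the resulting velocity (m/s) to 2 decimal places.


v = sqrt(2*dP/rho)
v = sqrt(2*40591/1154)
v = sqrt(70.348354)
v = 8.39 m/s


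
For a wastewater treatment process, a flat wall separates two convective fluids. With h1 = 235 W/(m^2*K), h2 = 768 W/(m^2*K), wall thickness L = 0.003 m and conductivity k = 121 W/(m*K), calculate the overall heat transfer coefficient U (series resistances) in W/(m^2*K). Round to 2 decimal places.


1/U = 1/h1 + L/k + 1/h2
1/U = 1/235 + 0.003/121 + 1/768
1/U = 0.0042553191 + 2.47934e-05 + 0.0013020833
1/U = 0.0055821958
U = 179.14 W/(m^2*K)


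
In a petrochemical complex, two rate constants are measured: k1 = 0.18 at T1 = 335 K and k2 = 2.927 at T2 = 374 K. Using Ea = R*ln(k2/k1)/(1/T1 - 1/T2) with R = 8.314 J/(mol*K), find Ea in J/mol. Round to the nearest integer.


Ea = R * ln(k2/k1) / (1/T1 - 1/T2)
ln(k2/k1) = ln(2.927/0.18) = 2.7887764
1/T1 - 1/T2 = 1/335 - 1/374 = 0.000311277835
Ea = 8.314 * 2.7887764 / 0.000311277835
Ea = 74486 J/mol


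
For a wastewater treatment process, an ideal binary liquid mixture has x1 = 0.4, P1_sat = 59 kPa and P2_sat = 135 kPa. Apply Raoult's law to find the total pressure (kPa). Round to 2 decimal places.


P = x1*P1_sat + x2*P2_sat
x2 = 1 - x1 = 1 - 0.4 = 0.6
P = 0.4*59 + 0.6*135
P = 23.6 + 81.0
P = 104.60 kPa


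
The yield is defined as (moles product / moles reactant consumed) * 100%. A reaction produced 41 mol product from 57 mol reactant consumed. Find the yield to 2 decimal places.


Yield = (moles product / moles consumed) * 100%
Yield = (41 / 57) * 100
Yield = 0.7193 * 100
Yield = 71.93%


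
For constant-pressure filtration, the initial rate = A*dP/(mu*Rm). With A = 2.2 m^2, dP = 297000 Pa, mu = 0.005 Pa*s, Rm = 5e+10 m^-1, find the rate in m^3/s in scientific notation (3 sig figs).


rate = A * dP / (mu * Rm)
rate = 2.2 * 297000 / (0.005 * 5e+10)
rate = 653400.0 / 2.500e+08
rate = 2.61e-03 m^3/s


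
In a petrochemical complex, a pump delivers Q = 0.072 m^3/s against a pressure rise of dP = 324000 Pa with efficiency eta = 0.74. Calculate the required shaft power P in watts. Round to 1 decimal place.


P = Q * dP / eta
P = 0.072 * 324000 / 0.74
P = 23328.0 / 0.74
P = 31524.3 W


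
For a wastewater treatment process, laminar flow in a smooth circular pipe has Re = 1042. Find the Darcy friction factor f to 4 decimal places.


f = 64 / Re
f = 64 / 1042
f = 0.0614


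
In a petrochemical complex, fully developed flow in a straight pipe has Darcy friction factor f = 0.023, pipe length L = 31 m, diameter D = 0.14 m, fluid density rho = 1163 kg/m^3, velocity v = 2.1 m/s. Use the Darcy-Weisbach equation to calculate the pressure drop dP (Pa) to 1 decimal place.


dP = f * (L/D) * (rho*v^2/2)
dP = 0.023 * (31/0.14) * (1163*2.1^2/2)
L/D = 221.42857143
rho*v^2/2 = 1163*4.41/2 = 2564.415
dP = 0.023 * 221.42857143 * 2564.415
dP = 13060.2 Pa


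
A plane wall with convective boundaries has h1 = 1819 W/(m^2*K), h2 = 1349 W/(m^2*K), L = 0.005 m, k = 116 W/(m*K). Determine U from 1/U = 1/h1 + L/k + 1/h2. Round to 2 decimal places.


1/U = 1/h1 + L/k + 1/h2
1/U = 1/1819 + 0.005/116 + 1/1349
1/U = 0.0005497526 + 4.31034e-05 + 0.0007412898
1/U = 0.0013341458
U = 749.54 W/(m^2*K)


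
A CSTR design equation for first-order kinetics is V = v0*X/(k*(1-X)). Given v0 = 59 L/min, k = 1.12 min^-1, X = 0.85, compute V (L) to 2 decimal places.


V = v0 * X / (k * (1 - X))
V = 59 * 0.85 / (1.12 * (1 - 0.85))
V = 50.15 / (1.12 * 0.15)
V = 50.15 / 0.168
V = 298.51 L


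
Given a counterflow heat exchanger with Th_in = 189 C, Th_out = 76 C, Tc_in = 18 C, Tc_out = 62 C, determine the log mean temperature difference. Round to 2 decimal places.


dT1 = Th_in - Tc_out = 189 - 62 = 127
dT2 = Th_out - Tc_in = 76 - 18 = 58
LMTD = (dT1 - dT2) / ln(dT1/dT2)
LMTD = (127 - 58) / ln(127/58)
LMTD = 88.04 K


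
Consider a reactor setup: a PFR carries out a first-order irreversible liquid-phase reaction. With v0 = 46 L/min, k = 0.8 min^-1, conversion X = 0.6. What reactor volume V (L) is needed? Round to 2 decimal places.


V = (v0/k) * ln(1/(1-X))
V = (46/0.8) * ln(1/(1-0.6))
V = 57.5 * ln(2.5)
V = 57.5 * 0.916291
V = 52.69 L


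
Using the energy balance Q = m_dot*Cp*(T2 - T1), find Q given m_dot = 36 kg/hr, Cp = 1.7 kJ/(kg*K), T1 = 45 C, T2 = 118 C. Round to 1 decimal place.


Q = m_dot * Cp * (T2 - T1)
Q = 36 * 1.7 * (118 - 45)
Q = 36 * 1.7 * 73
Q = 4467.6 kJ/hr


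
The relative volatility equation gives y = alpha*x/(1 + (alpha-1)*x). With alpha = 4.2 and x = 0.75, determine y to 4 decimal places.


y = alpha*x / (1 + (alpha-1)*x)
y = 4.2*0.75 / (1 + (4.2-1)*0.75)
y = 3.15 / (1 + 2.4)
y = 3.15 / 3.4
y = 0.9265


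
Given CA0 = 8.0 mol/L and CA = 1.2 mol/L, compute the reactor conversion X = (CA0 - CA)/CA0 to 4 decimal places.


X = (CA0 - CA) / CA0
X = (8.0 - 1.2) / 8.0
X = 6.8 / 8.0
X = 0.8500


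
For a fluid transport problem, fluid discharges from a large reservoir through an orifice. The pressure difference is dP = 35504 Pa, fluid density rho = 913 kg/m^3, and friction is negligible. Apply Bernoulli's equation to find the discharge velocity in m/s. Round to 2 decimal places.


v = sqrt(2*dP/rho)
v = sqrt(2*35504/913)
v = sqrt(77.77437)
v = 8.82 m/s


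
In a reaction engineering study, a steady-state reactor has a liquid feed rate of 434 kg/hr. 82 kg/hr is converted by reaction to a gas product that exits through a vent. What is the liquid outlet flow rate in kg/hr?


Steady-state mass balance on the main outlet: F_out = F_in - F_removed
F_out = 434 - 82
F_out = 352 kg/hr


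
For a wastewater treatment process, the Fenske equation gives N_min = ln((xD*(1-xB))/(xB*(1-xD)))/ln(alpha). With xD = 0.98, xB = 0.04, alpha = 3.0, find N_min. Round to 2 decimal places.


N_min = ln((xD*(1-xB))/(xB*(1-xD))) / ln(alpha)
Numerator inside ln: 0.9408 / 0.0008 = 1176.0
ln(1176.0) = 7.069874
ln(alpha) = ln(3.0) = 1.098612
N_min = 7.069874 / 1.098612 = 6.44


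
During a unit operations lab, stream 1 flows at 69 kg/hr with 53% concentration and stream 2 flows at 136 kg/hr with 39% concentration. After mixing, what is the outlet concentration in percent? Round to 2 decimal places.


Mass balance on solute: F1*x1 + F2*x2 = F3*x3
F3 = F1 + F2 = 69 + 136 = 205 kg/hr
x3 = (F1*x1 + F2*x2)/F3
x3 = (69*0.53 + 136*0.39) / 205
x3 = 43.71%


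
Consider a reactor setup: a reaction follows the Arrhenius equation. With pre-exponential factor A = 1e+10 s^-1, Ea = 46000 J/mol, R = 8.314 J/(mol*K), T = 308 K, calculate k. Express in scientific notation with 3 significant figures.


k = A * exp(-Ea/(R*T))
k = 1e+10 * exp(-46000 / (8.314 * 308))
k = 1e+10 * exp(-17.963754)
k = 1.58e+02


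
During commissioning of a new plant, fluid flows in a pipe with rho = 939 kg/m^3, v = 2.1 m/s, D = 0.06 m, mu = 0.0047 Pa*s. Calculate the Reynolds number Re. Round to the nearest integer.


Re = rho * v * D / mu
Re = 939 * 2.1 * 0.06 / 0.0047
Re = 118.314 / 0.0047
Re = 25173


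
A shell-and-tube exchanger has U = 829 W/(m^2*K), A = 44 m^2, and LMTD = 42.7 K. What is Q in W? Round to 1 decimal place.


Q = U * A * LMTD
Q = 829 * 44 * 42.7
Q = 1557525.2 W


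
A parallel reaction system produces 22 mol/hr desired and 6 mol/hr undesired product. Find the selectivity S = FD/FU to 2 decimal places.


S = desired product rate / undesired product rate
S = 22 / 6
S = 3.67


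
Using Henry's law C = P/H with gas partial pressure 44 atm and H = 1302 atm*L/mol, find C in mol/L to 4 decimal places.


C = P / H
C = 44 / 1302
C = 0.0338 mol/L


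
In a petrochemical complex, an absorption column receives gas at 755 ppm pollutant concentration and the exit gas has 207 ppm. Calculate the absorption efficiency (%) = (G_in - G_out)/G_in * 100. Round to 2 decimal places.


Efficiency = (G_in - G_out) / G_in * 100%
Efficiency = (755 - 207) / 755 * 100
Efficiency = 548 / 755 * 100
Efficiency = 72.58%


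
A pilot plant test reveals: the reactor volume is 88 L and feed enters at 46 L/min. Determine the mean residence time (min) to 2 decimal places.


tau = V / v0
tau = 88 / 46
tau = 1.91 min


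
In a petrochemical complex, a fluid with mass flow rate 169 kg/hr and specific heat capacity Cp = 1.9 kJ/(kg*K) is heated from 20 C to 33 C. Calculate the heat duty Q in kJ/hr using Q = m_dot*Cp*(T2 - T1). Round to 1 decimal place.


Q = m_dot * Cp * (T2 - T1)
Q = 169 * 1.9 * (33 - 20)
Q = 169 * 1.9 * 13
Q = 4174.3 kJ/hr


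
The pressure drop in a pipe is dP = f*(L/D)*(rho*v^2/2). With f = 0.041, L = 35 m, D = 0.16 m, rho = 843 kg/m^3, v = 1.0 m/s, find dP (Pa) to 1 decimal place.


dP = f * (L/D) * (rho*v^2/2)
dP = 0.041 * (35/0.16) * (843*1.0^2/2)
L/D = 218.75
rho*v^2/2 = 843*1.0/2 = 421.5
dP = 0.041 * 218.75 * 421.5
dP = 3780.3 Pa


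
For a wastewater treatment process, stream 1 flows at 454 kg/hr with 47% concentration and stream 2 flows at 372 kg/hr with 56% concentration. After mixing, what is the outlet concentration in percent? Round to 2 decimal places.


Mass balance on solute: F1*x1 + F2*x2 = F3*x3
F3 = F1 + F2 = 454 + 372 = 826 kg/hr
x3 = (F1*x1 + F2*x2)/F3
x3 = (454*0.47 + 372*0.56) / 826
x3 = 51.05%


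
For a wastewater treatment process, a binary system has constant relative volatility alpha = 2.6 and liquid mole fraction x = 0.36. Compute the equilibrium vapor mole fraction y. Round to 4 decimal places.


y = alpha*x / (1 + (alpha-1)*x)
y = 2.6*0.36 / (1 + (2.6-1)*0.36)
y = 0.936 / (1 + 0.576)
y = 0.936 / 1.576
y = 0.5939


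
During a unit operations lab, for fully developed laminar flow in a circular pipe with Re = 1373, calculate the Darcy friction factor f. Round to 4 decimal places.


f = 64 / Re
f = 64 / 1373
f = 0.0466


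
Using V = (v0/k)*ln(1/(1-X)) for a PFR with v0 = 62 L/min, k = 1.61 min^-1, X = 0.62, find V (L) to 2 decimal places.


V = (v0/k) * ln(1/(1-X))
V = (62/1.61) * ln(1/(1-0.62))
V = 38.509317 * ln(2.631579)
V = 38.509317 * 0.967584
V = 37.26 L


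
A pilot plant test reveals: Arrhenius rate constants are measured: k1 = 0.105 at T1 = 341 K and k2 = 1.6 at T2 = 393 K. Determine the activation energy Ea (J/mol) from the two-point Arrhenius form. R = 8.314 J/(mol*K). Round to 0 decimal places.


Ea = R * ln(k2/k1) / (1/T1 - 1/T2)
ln(k2/k1) = ln(1.6/0.105) = 2.7237986
1/T1 - 1/T2 = 1/341 - 1/393 = 0.000388022058
Ea = 8.314 * 2.7237986 / 0.000388022058
Ea = 58362 J/mol
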